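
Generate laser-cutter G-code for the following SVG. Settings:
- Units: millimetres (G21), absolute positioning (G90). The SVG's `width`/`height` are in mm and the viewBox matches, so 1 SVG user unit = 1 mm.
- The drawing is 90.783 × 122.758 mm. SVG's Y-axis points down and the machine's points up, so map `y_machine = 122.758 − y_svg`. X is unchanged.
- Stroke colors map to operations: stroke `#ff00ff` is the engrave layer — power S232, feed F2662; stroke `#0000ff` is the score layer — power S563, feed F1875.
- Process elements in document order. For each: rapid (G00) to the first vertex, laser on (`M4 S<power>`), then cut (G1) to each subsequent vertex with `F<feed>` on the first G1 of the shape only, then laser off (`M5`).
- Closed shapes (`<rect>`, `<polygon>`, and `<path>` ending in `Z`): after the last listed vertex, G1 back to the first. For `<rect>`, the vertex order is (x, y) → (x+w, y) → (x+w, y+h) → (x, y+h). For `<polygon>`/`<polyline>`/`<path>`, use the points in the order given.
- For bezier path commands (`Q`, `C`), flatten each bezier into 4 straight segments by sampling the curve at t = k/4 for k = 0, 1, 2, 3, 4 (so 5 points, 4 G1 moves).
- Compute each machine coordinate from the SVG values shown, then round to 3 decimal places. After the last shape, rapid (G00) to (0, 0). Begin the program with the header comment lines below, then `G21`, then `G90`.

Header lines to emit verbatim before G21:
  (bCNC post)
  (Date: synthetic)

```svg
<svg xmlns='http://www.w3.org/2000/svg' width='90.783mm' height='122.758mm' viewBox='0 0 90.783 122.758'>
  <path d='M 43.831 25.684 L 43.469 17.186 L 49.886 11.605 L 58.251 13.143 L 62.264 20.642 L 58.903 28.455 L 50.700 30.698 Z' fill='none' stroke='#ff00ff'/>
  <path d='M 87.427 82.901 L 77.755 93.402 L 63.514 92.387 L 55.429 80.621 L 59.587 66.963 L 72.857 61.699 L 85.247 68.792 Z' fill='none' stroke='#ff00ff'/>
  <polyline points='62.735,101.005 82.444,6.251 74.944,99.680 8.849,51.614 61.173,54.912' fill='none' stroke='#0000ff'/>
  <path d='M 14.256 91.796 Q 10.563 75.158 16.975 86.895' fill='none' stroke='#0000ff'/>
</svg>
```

(bCNC post)
(Date: synthetic)
G21
G90
G00 X43.831 Y97.074
M4 S232
G1 X43.469 Y105.572 F2662
G1 X49.886 Y111.153
G1 X58.251 Y109.615
G1 X62.264 Y102.116
G1 X58.903 Y94.303
G1 X50.700 Y92.060
G1 X43.831 Y97.074
M5
G00 X87.427 Y39.857
M4 S232
G1 X77.755 Y29.356 F2662
G1 X63.514 Y30.371
G1 X55.429 Y42.137
G1 X59.587 Y55.795
G1 X72.857 Y61.059
G1 X85.247 Y53.966
G1 X87.427 Y39.857
M5
G00 X62.735 Y21.753
M4 S563
G1 X82.444 Y116.507 F1875
G1 X74.944 Y23.078
G1 X8.849 Y71.144
G1 X61.173 Y67.846
M5
G00 X14.256 Y30.962
M4 S563
G1 X13.041 Y37.508 F1875
G1 X13.089 Y40.506
G1 X14.401 Y39.958
G1 X16.975 Y35.863
M5
G00 X0.000 Y0.000

Since the viewBox matches the mm dimensions, user units are millimetres directly. The only transform is the Y-flip y_m = 122.758 − y_svg.

Shape 1 is a regular polygon drawn with `<path>`. Its stroke #ff00ff means engrave at S232, F2662. After flipping Y the toolpath is (43.831,97.074) → (43.469,105.572) → (49.886,111.153) → (58.251,109.615) → (62.264,102.116) → (58.903,94.303) → (50.700,92.060) → (43.831,97.074), returning to the start.

Shape 2 is a regular polygon drawn with `<path>`. Its stroke #ff00ff means engrave at S232, F2662. After flipping Y the toolpath is (87.427,39.857) → (77.755,29.356) → (63.514,30.371) → (55.429,42.137) → (59.587,55.795) → (72.857,61.059) → (85.247,53.966) → (87.427,39.857), returning to the start.

Shape 3 is a open polyline drawn with `<polyline>`. Its stroke #0000ff means score at S563, F1875. After flipping Y the toolpath is (62.735,21.753) → (82.444,116.507) → (74.944,23.078) → (8.849,71.144) → (61.173,67.846).

Shape 4 is a quadratic bezier drawn with `<path>`. Its stroke #0000ff means score at S563, F1875. After flipping Y the toolpath is (14.256,30.962) → (13.041,37.508) → (13.089,40.506) → (14.401,39.958) → (16.975,35.863).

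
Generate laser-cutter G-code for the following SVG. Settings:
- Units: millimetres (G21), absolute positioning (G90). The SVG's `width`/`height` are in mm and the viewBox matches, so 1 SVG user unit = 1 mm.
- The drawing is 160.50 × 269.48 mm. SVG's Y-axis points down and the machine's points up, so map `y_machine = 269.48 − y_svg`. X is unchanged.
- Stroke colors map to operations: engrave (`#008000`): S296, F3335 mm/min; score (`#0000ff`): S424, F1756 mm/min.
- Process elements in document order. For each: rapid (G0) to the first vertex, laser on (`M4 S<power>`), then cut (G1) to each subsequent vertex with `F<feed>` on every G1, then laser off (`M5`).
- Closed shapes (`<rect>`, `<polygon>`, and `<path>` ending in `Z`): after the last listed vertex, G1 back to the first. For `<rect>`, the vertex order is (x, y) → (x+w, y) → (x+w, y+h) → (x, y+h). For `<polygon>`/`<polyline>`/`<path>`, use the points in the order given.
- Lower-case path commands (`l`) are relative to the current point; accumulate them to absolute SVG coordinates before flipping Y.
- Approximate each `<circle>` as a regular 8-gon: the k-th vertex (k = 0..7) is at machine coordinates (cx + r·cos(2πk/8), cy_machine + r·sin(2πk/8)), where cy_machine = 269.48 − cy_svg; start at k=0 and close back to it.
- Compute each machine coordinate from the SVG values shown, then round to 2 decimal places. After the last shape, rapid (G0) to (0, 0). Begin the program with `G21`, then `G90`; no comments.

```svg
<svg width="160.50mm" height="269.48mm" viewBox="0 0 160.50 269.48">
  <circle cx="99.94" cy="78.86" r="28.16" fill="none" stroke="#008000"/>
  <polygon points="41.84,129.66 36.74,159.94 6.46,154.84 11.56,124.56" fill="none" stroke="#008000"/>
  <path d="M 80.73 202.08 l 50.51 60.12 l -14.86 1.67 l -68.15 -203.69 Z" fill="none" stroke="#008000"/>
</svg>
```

1 u = 1 mm; y_m = 269.48 − y.

[1] `<circle>` circle, #008000→engrave S296 F3335: (128.10,190.62) → (119.85,210.53) → (99.94,218.78) → (80.03,210.53) → (71.78,190.62) → (80.03,170.71) → (99.94,162.46) → (119.85,170.71) → (128.10,190.62) (closed)

[2] `<polygon>` regular polygon, #008000→engrave S296 F3335: (41.84,139.82) → (36.74,109.54) → (6.46,114.64) → (11.56,144.92) → (41.84,139.82) (closed)

[3] `<path>` closed polygon, #008000→engrave S296 F3335: (80.73,67.40) → (131.24,7.28) → (116.38,5.61) → (48.23,209.30) → (80.73,67.40) (closed)

G21
G90
G0 X128.10 Y190.62
M4 S296
G1 X119.85 Y210.53 F3335
G1 X99.94 Y218.78 F3335
G1 X80.03 Y210.53 F3335
G1 X71.78 Y190.62 F3335
G1 X80.03 Y170.71 F3335
G1 X99.94 Y162.46 F3335
G1 X119.85 Y170.71 F3335
G1 X128.10 Y190.62 F3335
M5
G0 X41.84 Y139.82
M4 S296
G1 X36.74 Y109.54 F3335
G1 X6.46 Y114.64 F3335
G1 X11.56 Y144.92 F3335
G1 X41.84 Y139.82 F3335
M5
G0 X80.73 Y67.40
M4 S296
G1 X131.24 Y7.28 F3335
G1 X116.38 Y5.61 F3335
G1 X48.23 Y209.30 F3335
G1 X80.73 Y67.40 F3335
M5
G0 X0.00 Y0.00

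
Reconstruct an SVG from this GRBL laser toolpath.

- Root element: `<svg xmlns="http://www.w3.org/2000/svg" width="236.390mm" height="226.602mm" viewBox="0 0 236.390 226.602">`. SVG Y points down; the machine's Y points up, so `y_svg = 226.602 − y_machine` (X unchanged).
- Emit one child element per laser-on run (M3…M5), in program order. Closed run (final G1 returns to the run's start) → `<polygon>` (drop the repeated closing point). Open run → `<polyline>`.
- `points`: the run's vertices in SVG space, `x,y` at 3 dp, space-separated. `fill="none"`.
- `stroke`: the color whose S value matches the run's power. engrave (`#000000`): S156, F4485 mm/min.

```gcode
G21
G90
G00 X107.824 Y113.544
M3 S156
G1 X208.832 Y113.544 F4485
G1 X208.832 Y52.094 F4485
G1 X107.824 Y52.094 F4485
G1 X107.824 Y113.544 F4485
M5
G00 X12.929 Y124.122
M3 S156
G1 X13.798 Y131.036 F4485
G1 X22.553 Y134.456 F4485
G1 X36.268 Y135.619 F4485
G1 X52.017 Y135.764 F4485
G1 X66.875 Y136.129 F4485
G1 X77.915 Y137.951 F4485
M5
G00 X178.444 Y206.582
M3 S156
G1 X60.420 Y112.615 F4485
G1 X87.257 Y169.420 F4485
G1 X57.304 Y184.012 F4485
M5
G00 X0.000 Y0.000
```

Machine Y-up, SVG Y-down with viewBox height 226.602, so y_svg = 226.602 − y_machine; X carries over. Every run uses S156, so all elements get stroke `#000000` (engrave).

Run 1: The run returns to its start, so emit a `<polygon>` with points (Y-flipped): 107.824,113.058 208.832,113.058 208.832,174.508 107.824,174.508.

Run 2: The run is open, so emit a `<polyline>` with points (Y-flipped): 12.929,102.480 13.798,95.566 22.553,92.146 36.268,90.983 52.017,90.838 66.875,90.473 77.915,88.651.

Run 3: The run is open, so emit a `<polyline>` with points (Y-flipped): 178.444,20.020 60.420,113.987 87.257,57.182 57.304,42.590.

<svg xmlns="http://www.w3.org/2000/svg" width="236.390mm" height="226.602mm" viewBox="0 0 236.390 226.602">
  <polygon points="107.824,113.058 208.832,113.058 208.832,174.508 107.824,174.508" fill="none" stroke="#000000"/>
  <polyline points="12.929,102.480 13.798,95.566 22.553,92.146 36.268,90.983 52.017,90.838 66.875,90.473 77.915,88.651" fill="none" stroke="#000000"/>
  <polyline points="178.444,20.020 60.420,113.987 87.257,57.182 57.304,42.590" fill="none" stroke="#000000"/>
</svg>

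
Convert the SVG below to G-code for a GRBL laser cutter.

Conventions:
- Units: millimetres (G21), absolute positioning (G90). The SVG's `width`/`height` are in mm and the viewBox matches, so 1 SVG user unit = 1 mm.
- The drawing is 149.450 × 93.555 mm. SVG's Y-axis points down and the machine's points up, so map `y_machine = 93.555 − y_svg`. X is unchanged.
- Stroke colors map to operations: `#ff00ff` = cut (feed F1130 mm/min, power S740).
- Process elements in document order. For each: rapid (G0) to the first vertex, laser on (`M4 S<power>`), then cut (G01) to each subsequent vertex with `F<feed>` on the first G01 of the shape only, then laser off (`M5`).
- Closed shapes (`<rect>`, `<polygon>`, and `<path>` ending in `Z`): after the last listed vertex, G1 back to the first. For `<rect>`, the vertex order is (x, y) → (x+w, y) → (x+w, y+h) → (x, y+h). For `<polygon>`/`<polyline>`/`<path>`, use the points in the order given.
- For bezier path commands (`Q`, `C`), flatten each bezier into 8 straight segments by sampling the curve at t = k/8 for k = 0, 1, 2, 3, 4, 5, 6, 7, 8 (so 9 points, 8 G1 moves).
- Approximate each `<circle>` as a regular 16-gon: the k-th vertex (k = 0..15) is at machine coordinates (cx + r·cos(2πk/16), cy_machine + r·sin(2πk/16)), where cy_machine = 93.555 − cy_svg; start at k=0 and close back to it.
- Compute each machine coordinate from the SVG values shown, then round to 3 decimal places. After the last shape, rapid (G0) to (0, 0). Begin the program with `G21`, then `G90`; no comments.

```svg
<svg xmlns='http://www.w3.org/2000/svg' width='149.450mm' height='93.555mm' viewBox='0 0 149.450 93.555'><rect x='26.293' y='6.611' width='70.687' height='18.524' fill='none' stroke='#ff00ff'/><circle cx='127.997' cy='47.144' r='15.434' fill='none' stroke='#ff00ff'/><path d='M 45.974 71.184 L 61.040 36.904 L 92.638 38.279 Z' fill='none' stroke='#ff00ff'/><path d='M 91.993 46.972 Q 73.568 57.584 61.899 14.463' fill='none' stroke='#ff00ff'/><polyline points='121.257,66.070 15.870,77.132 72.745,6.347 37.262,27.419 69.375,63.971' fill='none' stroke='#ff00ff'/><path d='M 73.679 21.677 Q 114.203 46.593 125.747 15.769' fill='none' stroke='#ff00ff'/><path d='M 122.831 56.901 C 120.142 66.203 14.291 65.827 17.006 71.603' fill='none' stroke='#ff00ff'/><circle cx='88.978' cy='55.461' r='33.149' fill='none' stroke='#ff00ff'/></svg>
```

Since the viewBox matches the mm dimensions, user units are millimetres directly. The only transform is the Y-flip y_m = 93.555 − y_svg.

Shape 1 is a rectangle drawn with `<rect>`. Its stroke #ff00ff means cut at S740, F1130. After flipping Y the toolpath is (26.293,86.944) → (96.980,86.944) → (96.980,68.420) → (26.293,68.420) → (26.293,86.944), returning to the start.

Shape 2 is a circle drawn with `<circle>`. Its stroke #ff00ff means cut at S740, F1130. After flipping Y the toolpath is (143.431,46.411) → (142.256,52.317) → (138.910,57.324) → (133.903,60.670) → (127.997,61.845) → (122.091,60.670) → (117.084,57.324) → (113.738,52.317) → (112.563,46.411) → (113.738,40.505) → (117.084,35.498) → (122.091,32.152) → (127.997,30.977) → (133.903,32.152) → (138.910,35.498) → (142.256,40.505) → (143.431,46.411), returning to the start.

Shape 3 is a closed polygon drawn with `<path>`. Its stroke #ff00ff means cut at S740, F1130. After flipping Y the toolpath is (45.974,22.371) → (61.040,56.651) → (92.638,55.276) → (45.974,22.371), returning to the start.

Shape 4 is a quadratic bezier drawn with `<path>`. Its stroke #ff00ff means cut at S740, F1130. After flipping Y the toolpath is (91.993,46.583) → (87.492,44.770) → (83.203,44.635) → (79.124,46.180) → (75.257,49.404) → (71.601,54.307) → (68.156,60.890) → (64.922,69.151) → (61.899,79.092).

Shape 5 is a open polyline drawn with `<polyline>`. Its stroke #ff00ff means cut at S740, F1130. After flipping Y the toolpath is (121.257,27.485) → (15.870,16.423) → (72.745,87.208) → (37.262,66.136) → (69.375,29.584).

Shape 6 is a quadratic bezier drawn with `<path>`. Its stroke #ff00ff means cut at S740, F1130. After flipping Y the toolpath is (73.679,71.878) → (83.357,66.520) → (92.130,62.904) → (99.997,61.029) → (106.958,60.897) → (113.014,62.506) → (118.164,65.858) → (122.408,70.951) → (125.747,77.786).

Shape 7 is a cubic bezier drawn with `<path>`. Its stroke #ff00ff means cut at S740, F1130. After flipping Y the toolpath is (122.831,36.654) → (117.400,33.588) → (104.780,31.245) → (87.450,29.437) → (67.892,27.981) → (48.588,26.689) → (32.018,25.378) → (20.663,23.861) → (17.006,21.952).

Shape 8 is a circle drawn with `<circle>`. Its stroke #ff00ff means cut at S740, F1130. After flipping Y the toolpath is (122.127,38.094) → (119.604,50.780) → (112.418,61.534) → (101.664,68.720) → (88.978,71.243) → (76.292,68.720) → (65.538,61.534) → (58.352,50.780) → (55.829,38.094) → (58.352,25.408) → (65.538,14.654) → (76.292,7.468) → (88.978,4.945) → (101.664,7.468) → (112.418,14.654) → (119.604,25.408) → (122.127,38.094), returning to the start.

G21
G90
G0 X26.293 Y86.944
M4 S740
G01 X96.980 Y86.944 F1130
G01 X96.980 Y68.420
G01 X26.293 Y68.420
G01 X26.293 Y86.944
M5
G0 X143.431 Y46.411
M4 S740
G01 X142.256 Y52.317 F1130
G01 X138.910 Y57.324
G01 X133.903 Y60.670
G01 X127.997 Y61.845
G01 X122.091 Y60.670
G01 X117.084 Y57.324
G01 X113.738 Y52.317
G01 X112.563 Y46.411
G01 X113.738 Y40.505
G01 X117.084 Y35.498
G01 X122.091 Y32.152
G01 X127.997 Y30.977
G01 X133.903 Y32.152
G01 X138.910 Y35.498
G01 X142.256 Y40.505
G01 X143.431 Y46.411
M5
G0 X45.974 Y22.371
M4 S740
G01 X61.040 Y56.651 F1130
G01 X92.638 Y55.276
G01 X45.974 Y22.371
M5
G0 X91.993 Y46.583
M4 S740
G01 X87.492 Y44.770 F1130
G01 X83.203 Y44.635
G01 X79.124 Y46.180
G01 X75.257 Y49.404
G01 X71.601 Y54.307
G01 X68.156 Y60.890
G01 X64.922 Y69.151
G01 X61.899 Y79.092
M5
G0 X121.257 Y27.485
M4 S740
G01 X15.870 Y16.423 F1130
G01 X72.745 Y87.208
G01 X37.262 Y66.136
G01 X69.375 Y29.584
M5
G0 X73.679 Y71.878
M4 S740
G01 X83.357 Y66.520 F1130
G01 X92.130 Y62.904
G01 X99.997 Y61.029
G01 X106.958 Y60.897
G01 X113.014 Y62.506
G01 X118.164 Y65.858
G01 X122.408 Y70.951
G01 X125.747 Y77.786
M5
G0 X122.831 Y36.654
M4 S740
G01 X117.400 Y33.588 F1130
G01 X104.780 Y31.245
G01 X87.450 Y29.437
G01 X67.892 Y27.981
G01 X48.588 Y26.689
G01 X32.018 Y25.378
G01 X20.663 Y23.861
G01 X17.006 Y21.952
M5
G0 X122.127 Y38.094
M4 S740
G01 X119.604 Y50.780 F1130
G01 X112.418 Y61.534
G01 X101.664 Y68.720
G01 X88.978 Y71.243
G01 X76.292 Y68.720
G01 X65.538 Y61.534
G01 X58.352 Y50.780
G01 X55.829 Y38.094
G01 X58.352 Y25.408
G01 X65.538 Y14.654
G01 X76.292 Y7.468
G01 X88.978 Y4.945
G01 X101.664 Y7.468
G01 X112.418 Y14.654
G01 X119.604 Y25.408
G01 X122.127 Y38.094
M5
G0 X0.000 Y0.000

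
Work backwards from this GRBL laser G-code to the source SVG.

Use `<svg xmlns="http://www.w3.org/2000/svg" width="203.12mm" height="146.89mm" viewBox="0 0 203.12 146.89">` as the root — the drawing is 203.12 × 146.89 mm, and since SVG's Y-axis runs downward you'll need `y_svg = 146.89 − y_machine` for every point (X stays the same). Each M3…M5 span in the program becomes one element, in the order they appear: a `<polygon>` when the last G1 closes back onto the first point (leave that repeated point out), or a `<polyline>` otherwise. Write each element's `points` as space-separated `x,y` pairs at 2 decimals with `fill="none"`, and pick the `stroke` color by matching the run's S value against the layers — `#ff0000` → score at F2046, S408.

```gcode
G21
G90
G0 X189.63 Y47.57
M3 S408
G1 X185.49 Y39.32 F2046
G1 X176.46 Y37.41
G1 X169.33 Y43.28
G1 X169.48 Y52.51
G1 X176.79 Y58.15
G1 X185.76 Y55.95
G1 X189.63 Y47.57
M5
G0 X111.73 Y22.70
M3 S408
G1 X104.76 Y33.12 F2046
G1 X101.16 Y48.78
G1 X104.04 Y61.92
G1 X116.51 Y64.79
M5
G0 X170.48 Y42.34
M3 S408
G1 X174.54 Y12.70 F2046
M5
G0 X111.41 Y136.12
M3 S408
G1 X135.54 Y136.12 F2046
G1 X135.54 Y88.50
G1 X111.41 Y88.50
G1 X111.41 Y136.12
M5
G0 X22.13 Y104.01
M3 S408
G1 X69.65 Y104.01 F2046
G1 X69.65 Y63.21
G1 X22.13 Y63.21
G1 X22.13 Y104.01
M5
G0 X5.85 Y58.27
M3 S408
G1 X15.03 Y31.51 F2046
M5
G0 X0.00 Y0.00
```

Each laser-on run becomes one SVG element. Flip Y back into SVG space with y_svg = 146.89 − y_machine. Every run uses S408, so all elements get stroke `#ff0000` (score).

Run 1: The run returns to its start, so emit a `<polygon>` with points (Y-flipped): 189.63,99.32 185.49,107.57 176.46,109.48 169.33,103.61 169.48,94.38 176.79,88.74 185.76,90.94.

Run 2: The run is open, so emit a `<polyline>` with points (Y-flipped): 111.73,124.19 104.76,113.77 101.16,98.11 104.04,84.97 116.51,82.10.

Run 3: The run is open, so emit a `<polyline>` with points (Y-flipped): 170.48,104.55 174.54,134.19.

Run 4: The run returns to its start, so emit a `<polygon>` with points (Y-flipped): 111.41,10.77 135.54,10.77 135.54,58.39 111.41,58.39.

Run 5: The run returns to its start, so emit a `<polygon>` with points (Y-flipped): 22.13,42.88 69.65,42.88 69.65,83.68 22.13,83.68.

Run 6: The run is open, so emit a `<polyline>` with points (Y-flipped): 5.85,88.62 15.03,115.38.

<svg xmlns="http://www.w3.org/2000/svg" width="203.12mm" height="146.89mm" viewBox="0 0 203.12 146.89">
  <polygon points="189.63,99.32 185.49,107.57 176.46,109.48 169.33,103.61 169.48,94.38 176.79,88.74 185.76,90.94" fill="none" stroke="#ff0000"/>
  <polyline points="111.73,124.19 104.76,113.77 101.16,98.11 104.04,84.97 116.51,82.10" fill="none" stroke="#ff0000"/>
  <polyline points="170.48,104.55 174.54,134.19" fill="none" stroke="#ff0000"/>
  <polygon points="111.41,10.77 135.54,10.77 135.54,58.39 111.41,58.39" fill="none" stroke="#ff0000"/>
  <polygon points="22.13,42.88 69.65,42.88 69.65,83.68 22.13,83.68" fill="none" stroke="#ff0000"/>
  <polyline points="5.85,88.62 15.03,115.38" fill="none" stroke="#ff0000"/>
</svg>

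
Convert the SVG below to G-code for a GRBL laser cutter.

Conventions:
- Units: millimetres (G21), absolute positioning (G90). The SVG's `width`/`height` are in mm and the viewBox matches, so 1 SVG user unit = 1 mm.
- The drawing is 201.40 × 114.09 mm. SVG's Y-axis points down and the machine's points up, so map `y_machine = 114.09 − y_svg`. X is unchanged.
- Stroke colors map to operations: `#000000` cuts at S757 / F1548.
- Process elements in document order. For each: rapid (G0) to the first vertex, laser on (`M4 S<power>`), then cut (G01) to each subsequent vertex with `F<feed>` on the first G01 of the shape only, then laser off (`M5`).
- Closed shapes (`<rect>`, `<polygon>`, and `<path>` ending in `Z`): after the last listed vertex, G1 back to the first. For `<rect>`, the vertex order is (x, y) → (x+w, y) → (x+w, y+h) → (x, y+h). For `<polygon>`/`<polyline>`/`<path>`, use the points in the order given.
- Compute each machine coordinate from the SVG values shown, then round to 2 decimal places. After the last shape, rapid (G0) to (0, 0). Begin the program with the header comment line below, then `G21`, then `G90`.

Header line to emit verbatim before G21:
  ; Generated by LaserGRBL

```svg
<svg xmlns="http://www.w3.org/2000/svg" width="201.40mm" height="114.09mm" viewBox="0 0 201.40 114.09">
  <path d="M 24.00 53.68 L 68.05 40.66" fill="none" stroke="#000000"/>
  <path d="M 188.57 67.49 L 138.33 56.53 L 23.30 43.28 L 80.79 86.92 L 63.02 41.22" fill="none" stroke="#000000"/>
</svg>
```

; Generated by LaserGRBL
G21
G90
G0 X24.00 Y60.41
M4 S757
G01 X68.05 Y73.43 F1548
M5
G0 X188.57 Y46.60
M4 S757
G01 X138.33 Y57.56 F1548
G01 X23.30 Y70.81
G01 X80.79 Y27.17
G01 X63.02 Y72.87
M5
G0 X0.00 Y0.00

Since the viewBox matches the mm dimensions, user units are millimetres directly. The only transform is the Y-flip y_m = 114.09 − y_svg.

Shape 1 is a line segment drawn with `<path>`. Its stroke #000000 means cut at S757, F1548. After flipping Y the toolpath is (24.00,60.41) → (68.05,73.43).

Shape 2 is a open polyline drawn with `<path>`. Its stroke #000000 means cut at S757, F1548. After flipping Y the toolpath is (188.57,46.60) → (138.33,57.56) → (23.30,70.81) → (80.79,27.17) → (63.02,72.87).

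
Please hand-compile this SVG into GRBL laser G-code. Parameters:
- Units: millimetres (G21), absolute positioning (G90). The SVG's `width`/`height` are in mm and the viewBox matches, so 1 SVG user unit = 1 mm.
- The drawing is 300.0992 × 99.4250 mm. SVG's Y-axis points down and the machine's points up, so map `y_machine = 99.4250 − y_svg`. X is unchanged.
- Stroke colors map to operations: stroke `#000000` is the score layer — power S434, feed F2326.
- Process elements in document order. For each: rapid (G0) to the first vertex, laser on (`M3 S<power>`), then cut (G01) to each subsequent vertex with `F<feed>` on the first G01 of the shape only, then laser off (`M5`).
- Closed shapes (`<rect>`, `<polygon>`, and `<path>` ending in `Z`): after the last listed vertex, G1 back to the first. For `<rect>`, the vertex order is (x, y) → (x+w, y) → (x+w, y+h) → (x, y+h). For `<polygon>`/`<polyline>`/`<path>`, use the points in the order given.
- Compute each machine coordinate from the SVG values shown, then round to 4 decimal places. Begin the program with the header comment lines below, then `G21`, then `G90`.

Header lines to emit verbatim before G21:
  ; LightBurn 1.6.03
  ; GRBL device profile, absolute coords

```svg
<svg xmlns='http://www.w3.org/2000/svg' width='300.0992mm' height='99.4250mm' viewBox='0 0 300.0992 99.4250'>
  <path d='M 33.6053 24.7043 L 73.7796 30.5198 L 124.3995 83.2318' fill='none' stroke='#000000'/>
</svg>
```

; LightBurn 1.6.03
; GRBL device profile, absolute coords
G21
G90
G0 X33.6053 Y74.7207
M3 S434
G01 X73.7796 Y68.9052 F2326
G01 X124.3995 Y16.1932
M5

Since the viewBox matches the mm dimensions, user units are millimetres directly. The only transform is the Y-flip y_m = 99.4250 − y_svg.

Shape 1 is a open polyline drawn with `<path>`. Its stroke #000000 means score at S434, F2326. After flipping Y the toolpath is (33.6053,74.7207) → (73.7796,68.9052) → (124.3995,16.1932).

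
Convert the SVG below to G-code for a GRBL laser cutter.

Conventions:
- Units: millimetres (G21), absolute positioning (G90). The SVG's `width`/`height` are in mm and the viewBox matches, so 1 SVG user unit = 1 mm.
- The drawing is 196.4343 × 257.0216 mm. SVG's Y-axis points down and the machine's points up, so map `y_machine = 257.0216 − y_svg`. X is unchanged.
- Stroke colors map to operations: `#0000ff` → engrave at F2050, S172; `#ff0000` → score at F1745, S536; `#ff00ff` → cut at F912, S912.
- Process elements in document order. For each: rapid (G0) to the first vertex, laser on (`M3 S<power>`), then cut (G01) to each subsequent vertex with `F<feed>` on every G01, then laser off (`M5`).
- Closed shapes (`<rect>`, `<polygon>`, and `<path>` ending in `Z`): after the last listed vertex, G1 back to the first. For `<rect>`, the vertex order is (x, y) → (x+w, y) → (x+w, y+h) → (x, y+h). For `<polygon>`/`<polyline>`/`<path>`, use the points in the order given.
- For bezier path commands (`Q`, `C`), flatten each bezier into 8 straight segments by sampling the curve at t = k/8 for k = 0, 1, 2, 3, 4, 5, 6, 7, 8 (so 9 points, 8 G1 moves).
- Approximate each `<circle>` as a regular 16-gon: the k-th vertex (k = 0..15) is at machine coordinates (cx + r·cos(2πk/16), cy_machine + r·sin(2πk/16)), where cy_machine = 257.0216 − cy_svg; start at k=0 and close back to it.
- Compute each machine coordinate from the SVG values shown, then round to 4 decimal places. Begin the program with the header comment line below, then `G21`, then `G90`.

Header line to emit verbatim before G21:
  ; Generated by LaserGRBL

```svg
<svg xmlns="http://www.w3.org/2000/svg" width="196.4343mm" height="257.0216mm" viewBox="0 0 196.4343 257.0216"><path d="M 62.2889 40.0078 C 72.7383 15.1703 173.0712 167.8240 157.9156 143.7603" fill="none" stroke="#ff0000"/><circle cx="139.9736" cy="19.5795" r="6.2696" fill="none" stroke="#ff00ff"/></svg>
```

; Generated by LaserGRBL
G21
G90
G0 X62.2889 Y217.0138
M3 S536
G01 X70.0196 Y218.6998 F1745
G01 X83.7702 Y207.8968 F1745
G01 X101.1339 Y188.7559 F1745
G01 X119.7041 Y165.4277 F1745
G01 X137.0741 Y142.0633 F1745
G01 X150.8371 Y122.8135 F1745
G01 X158.5865 Y111.8292 F1745
G01 X157.9156 Y113.2613 F1745
M5
G0 X146.2432 Y237.4421
M3 S912
G01 X145.7660 Y239.8414 F912
G01 X144.4069 Y241.8754 F912
G01 X142.3729 Y243.2345 F912
G01 X139.9736 Y243.7117 F912
G01 X137.5743 Y243.2345 F912
G01 X135.5403 Y241.8754 F912
G01 X134.1812 Y239.8414 F912
G01 X133.7040 Y237.4421 F912
G01 X134.1812 Y235.0428 F912
G01 X135.5403 Y233.0088 F912
G01 X137.5743 Y231.6497 F912
G01 X139.9736 Y231.1725 F912
G01 X142.3729 Y231.6497 F912
G01 X144.4069 Y233.0088 F912
G01 X145.7660 Y235.0428 F912
G01 X146.2432 Y237.4421 F912
M5

viewBox `0 0 196.4343 257.0216` with mm width/height → 1 unit = 1 mm. Flip: y_m = 257.0216 − y_svg.

**Shape 1** — `<path>` cubic bezier, stroke `#ff0000` → score (S536, F1745). Control points (SVG): P0=(62.2889,40.0078), P1=(72.7383,15.1703), P2=(173.0712,167.8240), P3=(157.9156,143.7603); sampled at t=k/8. Machine vertices: (62.2889,217.0138) → (70.0196,218.6998) → (83.7702,207.8968) → (101.1339,188.7559) → (119.7041,165.4277) → (137.0741,142.0633) → (150.8371,122.8135) → (158.5865,111.8292) → (157.9156,113.2613). Open path.

**Shape 2** — `<circle>` circle, stroke `#ff00ff` → cut (S912, F912). Machine vertices: (146.2432,237.4421) → (145.7660,239.8414) → (144.4069,241.8754) → (142.3729,243.2345) → (139.9736,243.7117) → (137.5743,243.2345) → (135.5403,241.8754) → (134.1812,239.8414) → (133.7040,237.4421) → (134.1812,235.0428) → (135.5403,233.0088) → (137.5743,231.6497) → (139.9736,231.1725) → (142.3729,231.6497) → (144.4069,233.0088) → (145.7660,235.0428) → (146.2432,237.4421). Closed: final G1 returns to the first vertex.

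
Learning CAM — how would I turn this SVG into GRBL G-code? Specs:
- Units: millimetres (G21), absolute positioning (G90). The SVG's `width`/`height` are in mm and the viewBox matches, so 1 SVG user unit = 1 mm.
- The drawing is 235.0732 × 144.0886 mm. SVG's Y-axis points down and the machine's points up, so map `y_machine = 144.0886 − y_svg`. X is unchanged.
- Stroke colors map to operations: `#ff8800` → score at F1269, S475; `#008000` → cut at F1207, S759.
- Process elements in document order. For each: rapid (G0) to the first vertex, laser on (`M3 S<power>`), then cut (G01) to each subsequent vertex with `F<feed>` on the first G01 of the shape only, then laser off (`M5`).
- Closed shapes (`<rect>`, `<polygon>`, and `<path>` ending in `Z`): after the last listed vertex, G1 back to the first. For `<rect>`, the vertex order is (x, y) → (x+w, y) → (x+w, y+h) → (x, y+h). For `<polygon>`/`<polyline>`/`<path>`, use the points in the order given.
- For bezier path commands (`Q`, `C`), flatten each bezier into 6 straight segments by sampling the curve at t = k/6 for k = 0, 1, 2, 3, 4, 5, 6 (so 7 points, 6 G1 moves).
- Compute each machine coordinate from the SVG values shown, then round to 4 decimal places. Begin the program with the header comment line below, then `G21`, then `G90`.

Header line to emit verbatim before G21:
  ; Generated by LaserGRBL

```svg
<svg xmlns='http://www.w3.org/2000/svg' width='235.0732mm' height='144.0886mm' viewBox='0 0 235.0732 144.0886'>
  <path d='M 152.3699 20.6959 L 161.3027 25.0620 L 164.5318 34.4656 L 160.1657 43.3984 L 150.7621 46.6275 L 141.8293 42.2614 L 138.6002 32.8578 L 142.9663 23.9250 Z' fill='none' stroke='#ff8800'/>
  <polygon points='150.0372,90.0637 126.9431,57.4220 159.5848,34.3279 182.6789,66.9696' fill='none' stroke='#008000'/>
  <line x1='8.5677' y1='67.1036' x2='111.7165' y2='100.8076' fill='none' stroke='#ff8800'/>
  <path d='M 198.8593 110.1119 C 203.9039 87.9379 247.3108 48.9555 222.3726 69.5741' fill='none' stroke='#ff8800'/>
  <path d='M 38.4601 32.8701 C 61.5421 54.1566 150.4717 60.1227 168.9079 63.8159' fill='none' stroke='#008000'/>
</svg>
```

; Generated by LaserGRBL
G21
G90
G0 X152.3699 Y123.3927
M3 S475
G01 X161.3027 Y119.0266 F1269
G01 X164.5318 Y109.6230
G01 X160.1657 Y100.6902
G01 X150.7621 Y97.4611
G01 X141.8293 Y101.8272
G01 X138.6002 Y111.2308
G01 X142.9663 Y120.1636
G01 X152.3699 Y123.3927
M5
G0 X150.0372 Y54.0249
M3 S759
G01 X126.9431 Y86.6666 F1207
G01 X159.5848 Y109.7607
G01 X182.6789 Y77.1190
G01 X150.0372 Y54.0249
M5
G0 X8.5677 Y76.9850
M3 S475
G01 X111.7165 Y43.2810 F1269
M5
G0 X198.8593 Y33.9767
M3 S475
G01 X204.0844 Y46.1107 F1269
G01 X212.7392 Y58.9235
G01 X221.8595 Y70.2928
G01 X228.4812 Y78.0961
G01 X229.6403 Y80.2108
G01 X222.3726 Y74.5145
M5
G0 X38.4601 Y111.2185
M3 S759
G01 X54.8572 Y101.7915 F1207
G01 X78.4416 Y94.5556
G01 X105.4262 Y89.1481
G01 X132.0236 Y85.2068
G01 X154.4466 Y82.3691
G01 X168.9079 Y80.2727
M5

Since the viewBox matches the mm dimensions, user units are millimetres directly. The only transform is the Y-flip y_m = 144.0886 − y_svg.

Shape 1 is a regular polygon drawn with `<path>`. Its stroke #ff8800 means score at S475, F1269. After flipping Y the toolpath is (152.3699,123.3927) → (161.3027,119.0266) → (164.5318,109.6230) → (160.1657,100.6902) → (150.7621,97.4611) → (141.8293,101.8272) → (138.6002,111.2308) → (142.9663,120.1636) → (152.3699,123.3927), returning to the start.

Shape 2 is a regular polygon drawn with `<polygon>`. Its stroke #008000 means cut at S759, F1207. After flipping Y the toolpath is (150.0372,54.0249) → (126.9431,86.6666) → (159.5848,109.7607) → (182.6789,77.1190) → (150.0372,54.0249), returning to the start.

Shape 3 is a line segment drawn with `<line>`. Its stroke #ff8800 means score at S475, F1269. After flipping Y the toolpath is (8.5677,76.9850) → (111.7165,43.2810).

Shape 4 is a cubic bezier drawn with `<path>`. Its stroke #ff8800 means score at S475, F1269. After flipping Y the toolpath is (198.8593,33.9767) → (204.0844,46.1107) → (212.7392,58.9235) → (221.8595,70.2928) → (228.4812,78.0961) → (229.6403,80.2108) → (222.3726,74.5145).

Shape 5 is a cubic bezier drawn with `<path>`. Its stroke #008000 means cut at S759, F1207. After flipping Y the toolpath is (38.4601,111.2185) → (54.8572,101.7915) → (78.4416,94.5556) → (105.4262,89.1481) → (132.0236,85.2068) → (154.4466,82.3691) → (168.9079,80.2727).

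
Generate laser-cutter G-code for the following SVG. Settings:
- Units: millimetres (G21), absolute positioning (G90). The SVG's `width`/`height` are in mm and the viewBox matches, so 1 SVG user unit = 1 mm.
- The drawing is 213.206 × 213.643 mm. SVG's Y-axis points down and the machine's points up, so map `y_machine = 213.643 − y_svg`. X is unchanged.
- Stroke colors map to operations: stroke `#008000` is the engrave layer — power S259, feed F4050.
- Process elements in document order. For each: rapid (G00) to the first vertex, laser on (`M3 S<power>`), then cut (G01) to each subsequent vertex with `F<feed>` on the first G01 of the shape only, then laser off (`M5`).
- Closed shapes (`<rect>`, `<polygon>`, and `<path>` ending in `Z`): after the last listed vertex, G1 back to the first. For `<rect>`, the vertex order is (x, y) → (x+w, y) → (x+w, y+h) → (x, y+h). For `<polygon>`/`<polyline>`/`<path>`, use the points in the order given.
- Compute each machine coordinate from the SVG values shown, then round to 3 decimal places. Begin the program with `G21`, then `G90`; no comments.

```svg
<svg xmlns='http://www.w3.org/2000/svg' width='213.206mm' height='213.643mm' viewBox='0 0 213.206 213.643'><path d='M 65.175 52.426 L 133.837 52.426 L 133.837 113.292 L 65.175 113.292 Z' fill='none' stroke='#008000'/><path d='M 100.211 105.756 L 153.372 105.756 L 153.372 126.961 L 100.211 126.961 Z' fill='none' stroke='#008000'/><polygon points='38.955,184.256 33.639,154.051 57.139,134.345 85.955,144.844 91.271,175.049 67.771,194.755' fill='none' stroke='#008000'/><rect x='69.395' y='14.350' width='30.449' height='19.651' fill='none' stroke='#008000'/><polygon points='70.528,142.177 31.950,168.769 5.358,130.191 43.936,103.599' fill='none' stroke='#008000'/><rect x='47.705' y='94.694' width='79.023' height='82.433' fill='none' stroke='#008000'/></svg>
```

Since the viewBox matches the mm dimensions, user units are millimetres directly. The only transform is the Y-flip y_m = 213.643 − y_svg.

Shape 1 is a rectangle drawn with `<path>`. Its stroke #008000 means engrave at S259, F4050. After flipping Y the toolpath is (65.175,161.217) → (133.837,161.217) → (133.837,100.351) → (65.175,100.351) → (65.175,161.217), returning to the start.

Shape 2 is a rectangle drawn with `<path>`. Its stroke #008000 means engrave at S259, F4050. After flipping Y the toolpath is (100.211,107.887) → (153.372,107.887) → (153.372,86.682) → (100.211,86.682) → (100.211,107.887), returning to the start.

Shape 3 is a regular polygon drawn with `<polygon>`. Its stroke #008000 means engrave at S259, F4050. After flipping Y the toolpath is (38.955,29.387) → (33.639,59.592) → (57.139,79.298) → (85.955,68.799) → (91.271,38.594) → (67.771,18.888) → (38.955,29.387), returning to the start.

Shape 4 is a rectangle drawn with `<rect>`. Its stroke #008000 means engrave at S259, F4050. After flipping Y the toolpath is (69.395,199.293) → (99.844,199.293) → (99.844,179.642) → (69.395,179.642) → (69.395,199.293), returning to the start.

Shape 5 is a regular polygon drawn with `<polygon>`. Its stroke #008000 means engrave at S259, F4050. After flipping Y the toolpath is (70.528,71.466) → (31.950,44.874) → (5.358,83.452) → (43.936,110.044) → (70.528,71.466), returning to the start.

Shape 6 is a rectangle drawn with `<rect>`. Its stroke #008000 means engrave at S259, F4050. After flipping Y the toolpath is (47.705,118.949) → (126.728,118.949) → (126.728,36.516) → (47.705,36.516) → (47.705,118.949), returning to the start.

G21
G90
G00 X65.175 Y161.217
M3 S259
G01 X133.837 Y161.217 F4050
G01 X133.837 Y100.351
G01 X65.175 Y100.351
G01 X65.175 Y161.217
M5
G00 X100.211 Y107.887
M3 S259
G01 X153.372 Y107.887 F4050
G01 X153.372 Y86.682
G01 X100.211 Y86.682
G01 X100.211 Y107.887
M5
G00 X38.955 Y29.387
M3 S259
G01 X33.639 Y59.592 F4050
G01 X57.139 Y79.298
G01 X85.955 Y68.799
G01 X91.271 Y38.594
G01 X67.771 Y18.888
G01 X38.955 Y29.387
M5
G00 X69.395 Y199.293
M3 S259
G01 X99.844 Y199.293 F4050
G01 X99.844 Y179.642
G01 X69.395 Y179.642
G01 X69.395 Y199.293
M5
G00 X70.528 Y71.466
M3 S259
G01 X31.950 Y44.874 F4050
G01 X5.358 Y83.452
G01 X43.936 Y110.044
G01 X70.528 Y71.466
M5
G00 X47.705 Y118.949
M3 S259
G01 X126.728 Y118.949 F4050
G01 X126.728 Y36.516
G01 X47.705 Y36.516
G01 X47.705 Y118.949
M5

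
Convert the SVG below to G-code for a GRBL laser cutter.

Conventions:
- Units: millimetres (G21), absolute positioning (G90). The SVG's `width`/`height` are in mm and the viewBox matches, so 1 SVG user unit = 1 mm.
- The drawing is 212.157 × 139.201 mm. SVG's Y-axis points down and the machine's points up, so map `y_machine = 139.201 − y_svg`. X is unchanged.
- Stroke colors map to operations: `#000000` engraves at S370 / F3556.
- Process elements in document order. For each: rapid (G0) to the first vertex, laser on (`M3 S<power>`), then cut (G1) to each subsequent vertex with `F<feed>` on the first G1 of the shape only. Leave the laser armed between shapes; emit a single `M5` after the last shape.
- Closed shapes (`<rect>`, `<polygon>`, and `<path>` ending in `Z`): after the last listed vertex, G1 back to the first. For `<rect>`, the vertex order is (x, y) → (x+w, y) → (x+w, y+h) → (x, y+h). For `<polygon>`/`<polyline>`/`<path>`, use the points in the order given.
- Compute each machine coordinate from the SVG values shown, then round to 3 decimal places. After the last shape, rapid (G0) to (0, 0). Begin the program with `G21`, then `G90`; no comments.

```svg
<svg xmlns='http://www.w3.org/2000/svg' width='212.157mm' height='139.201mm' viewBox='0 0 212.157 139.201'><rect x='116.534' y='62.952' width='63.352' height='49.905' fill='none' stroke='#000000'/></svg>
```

viewBox `0 0 212.157 139.201` with mm width/height → 1 unit = 1 mm. Flip: y_m = 139.201 − y_svg.

**Shape 1** — `<rect>` rectangle, stroke `#000000` → engrave (S370, F3556). Machine vertices: (116.534,76.249) → (179.886,76.249) → (179.886,26.344) → (116.534,26.344) → (116.534,76.249). Closed: final G1 returns to the first vertex.

G21
G90
G0 X116.534 Y76.249
M3 S370
G1 X179.886 Y76.249 F3556
G1 X179.886 Y26.344
G1 X116.534 Y26.344
G1 X116.534 Y76.249
M5
G0 X0.000 Y0.000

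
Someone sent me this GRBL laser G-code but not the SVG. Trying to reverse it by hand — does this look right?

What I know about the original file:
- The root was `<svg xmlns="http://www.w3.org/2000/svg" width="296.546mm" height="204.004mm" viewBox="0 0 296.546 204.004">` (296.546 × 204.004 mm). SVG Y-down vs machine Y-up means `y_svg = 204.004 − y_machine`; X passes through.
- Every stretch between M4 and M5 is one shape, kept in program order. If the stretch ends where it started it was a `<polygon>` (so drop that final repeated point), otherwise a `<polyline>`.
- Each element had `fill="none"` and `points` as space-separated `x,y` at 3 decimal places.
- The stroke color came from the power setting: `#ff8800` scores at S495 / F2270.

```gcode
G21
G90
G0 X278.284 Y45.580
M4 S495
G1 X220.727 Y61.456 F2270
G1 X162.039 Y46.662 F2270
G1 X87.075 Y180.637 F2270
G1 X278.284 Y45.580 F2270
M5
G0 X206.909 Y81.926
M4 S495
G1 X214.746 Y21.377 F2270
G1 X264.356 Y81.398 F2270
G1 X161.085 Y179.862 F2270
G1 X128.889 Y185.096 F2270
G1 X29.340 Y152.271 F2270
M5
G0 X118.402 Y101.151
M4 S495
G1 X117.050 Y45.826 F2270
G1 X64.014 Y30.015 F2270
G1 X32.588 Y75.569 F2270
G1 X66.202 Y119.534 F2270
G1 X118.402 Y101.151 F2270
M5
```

Machine Y-up, SVG Y-down with viewBox height 204.004, so y_svg = 204.004 − y_machine; X carries over. Every run uses S495, so all elements get stroke `#ff8800` (score).

Run 1: The run returns to its start, so emit a `<polygon>` with points (Y-flipped): 278.284,158.424 220.727,142.548 162.039,157.342 87.075,23.367.

Run 2: The run is open, so emit a `<polyline>` with points (Y-flipped): 206.909,122.078 214.746,182.627 264.356,122.606 161.085,24.142 128.889,18.908 29.340,51.733.

Run 3: The run returns to its start, so emit a `<polygon>` with points (Y-flipped): 118.402,102.853 117.050,158.178 64.014,173.989 32.588,128.435 66.202,84.470.

<svg xmlns="http://www.w3.org/2000/svg" width="296.546mm" height="204.004mm" viewBox="0 0 296.546 204.004">
  <polygon points="278.284,158.424 220.727,142.548 162.039,157.342 87.075,23.367" fill="none" stroke="#ff8800"/>
  <polyline points="206.909,122.078 214.746,182.627 264.356,122.606 161.085,24.142 128.889,18.908 29.340,51.733" fill="none" stroke="#ff8800"/>
  <polygon points="118.402,102.853 117.050,158.178 64.014,173.989 32.588,128.435 66.202,84.470" fill="none" stroke="#ff8800"/>
</svg>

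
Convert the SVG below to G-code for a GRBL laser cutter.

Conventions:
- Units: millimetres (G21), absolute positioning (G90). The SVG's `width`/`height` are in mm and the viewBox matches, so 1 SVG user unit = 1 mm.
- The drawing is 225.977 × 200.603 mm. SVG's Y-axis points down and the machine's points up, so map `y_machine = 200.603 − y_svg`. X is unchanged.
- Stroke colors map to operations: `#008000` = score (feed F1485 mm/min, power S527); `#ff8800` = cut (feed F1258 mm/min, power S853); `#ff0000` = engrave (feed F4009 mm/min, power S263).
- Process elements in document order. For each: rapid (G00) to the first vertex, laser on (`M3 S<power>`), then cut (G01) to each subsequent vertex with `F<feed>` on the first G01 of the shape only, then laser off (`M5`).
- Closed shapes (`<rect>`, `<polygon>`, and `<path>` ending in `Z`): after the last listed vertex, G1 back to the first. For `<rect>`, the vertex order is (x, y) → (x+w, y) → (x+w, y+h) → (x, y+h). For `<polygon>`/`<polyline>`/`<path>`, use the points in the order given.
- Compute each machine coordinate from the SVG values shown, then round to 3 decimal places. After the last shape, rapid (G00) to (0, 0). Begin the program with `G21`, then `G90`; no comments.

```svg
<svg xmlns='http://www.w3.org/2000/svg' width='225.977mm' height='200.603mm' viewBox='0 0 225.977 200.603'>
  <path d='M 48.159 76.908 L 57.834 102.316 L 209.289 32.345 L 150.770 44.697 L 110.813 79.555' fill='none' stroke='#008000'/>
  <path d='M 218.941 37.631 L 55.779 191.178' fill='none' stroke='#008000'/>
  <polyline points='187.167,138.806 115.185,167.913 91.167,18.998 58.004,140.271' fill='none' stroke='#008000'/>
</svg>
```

G21
G90
G00 X48.159 Y123.695
M3 S527
G01 X57.834 Y98.287 F1485
G01 X209.289 Y168.258
G01 X150.770 Y155.906
G01 X110.813 Y121.048
M5
G00 X218.941 Y162.972
M3 S527
G01 X55.779 Y9.425 F1485
M5
G00 X187.167 Y61.797
M3 S527
G01 X115.185 Y32.690 F1485
G01 X91.167 Y181.605
G01 X58.004 Y60.332
M5
G00 X0.000 Y0.000

Since the viewBox matches the mm dimensions, user units are millimetres directly. The only transform is the Y-flip y_m = 200.603 − y_svg.

Shape 1 is a open polyline drawn with `<path>`. Its stroke #008000 means score at S527, F1485. After flipping Y the toolpath is (48.159,123.695) → (57.834,98.287) → (209.289,168.258) → (150.770,155.906) → (110.813,121.048).

Shape 2 is a line segment drawn with `<path>`. Its stroke #008000 means score at S527, F1485. After flipping Y the toolpath is (218.941,162.972) → (55.779,9.425).

Shape 3 is a open polyline drawn with `<polyline>`. Its stroke #008000 means score at S527, F1485. After flipping Y the toolpath is (187.167,61.797) → (115.185,32.690) → (91.167,181.605) → (58.004,60.332).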